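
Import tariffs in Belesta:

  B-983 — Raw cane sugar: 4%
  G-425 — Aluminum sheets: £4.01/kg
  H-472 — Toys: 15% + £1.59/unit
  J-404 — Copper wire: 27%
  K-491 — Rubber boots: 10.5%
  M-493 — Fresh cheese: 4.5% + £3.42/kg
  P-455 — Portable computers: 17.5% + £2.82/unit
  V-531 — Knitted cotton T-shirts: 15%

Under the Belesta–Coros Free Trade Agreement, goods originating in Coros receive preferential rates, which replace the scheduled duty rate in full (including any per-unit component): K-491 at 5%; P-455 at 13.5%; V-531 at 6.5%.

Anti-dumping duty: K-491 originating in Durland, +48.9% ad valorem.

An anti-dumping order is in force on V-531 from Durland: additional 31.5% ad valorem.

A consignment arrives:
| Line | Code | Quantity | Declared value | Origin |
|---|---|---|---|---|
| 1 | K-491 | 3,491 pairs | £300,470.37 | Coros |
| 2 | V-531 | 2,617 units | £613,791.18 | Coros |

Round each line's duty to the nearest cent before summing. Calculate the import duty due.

Line 1 (K-491, Coros, 3,491 pairs, £300,470.37):
Base rate for K-491 is 10.5%.
Origin Coros qualifies under the Belesta–Coros agreement and K-491 is covered: preferential rate 5% applies instead.
The additional-duty order on K-491 targets Durland, not Coros; it does not apply.
Duty = £300,470.37 × 5% = £15,023.52.
Line 2 (V-531, Coros, 2,617 units, £613,791.18):
Base rate for V-531 is 15%.
Origin Coros qualifies under the Belesta–Coros agreement and V-531 is covered: preferential rate 6.5% applies instead.
The additional-duty order on V-531 targets Durland, not Coros; it does not apply.
Duty = £613,791.18 × 6.5% = £39,896.43.
Total = £15,023.52 + £39,896.43 = £54,919.95.

£54,919.95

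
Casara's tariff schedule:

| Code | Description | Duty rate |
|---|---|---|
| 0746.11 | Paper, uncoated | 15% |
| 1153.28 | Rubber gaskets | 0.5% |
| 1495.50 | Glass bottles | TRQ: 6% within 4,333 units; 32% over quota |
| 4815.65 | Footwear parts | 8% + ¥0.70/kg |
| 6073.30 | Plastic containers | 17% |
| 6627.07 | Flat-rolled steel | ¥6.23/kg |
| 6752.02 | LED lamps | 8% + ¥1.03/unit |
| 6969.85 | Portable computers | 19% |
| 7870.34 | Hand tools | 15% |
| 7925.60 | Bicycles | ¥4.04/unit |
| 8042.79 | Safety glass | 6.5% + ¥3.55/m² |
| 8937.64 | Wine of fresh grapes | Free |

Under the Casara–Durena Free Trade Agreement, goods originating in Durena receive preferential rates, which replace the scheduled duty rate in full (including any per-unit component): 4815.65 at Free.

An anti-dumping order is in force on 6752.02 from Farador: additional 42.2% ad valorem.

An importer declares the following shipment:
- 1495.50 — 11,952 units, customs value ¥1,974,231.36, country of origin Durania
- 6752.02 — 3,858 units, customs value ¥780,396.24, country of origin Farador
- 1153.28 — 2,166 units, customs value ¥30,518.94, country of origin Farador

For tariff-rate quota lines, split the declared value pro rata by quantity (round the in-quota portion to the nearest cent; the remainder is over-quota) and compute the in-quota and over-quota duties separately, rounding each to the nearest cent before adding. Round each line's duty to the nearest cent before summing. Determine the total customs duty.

¥841,550.79

Line 1 (1495.50, Durania, 11,952 units, ¥1,974,231.36):
Code 1495.50 is under a tariff-rate quota (threshold 4,333 units). In-quota: 4,333 units at 6%; over-quota: 7,619 units at 32%.
Pro-rata value split: in-quota = ¥1,974,231.36 × 4,333/11,952 = ¥715,724.94; over-quota = ¥1,974,231.36 − ¥715,724.94 = ¥1,258,506.42.
In-quota duty = ¥715,724.94 × 6% = ¥42,943.50. Over-quota duty = ¥1,258,506.42 × 32% = ¥402,722.05.
Line duty = ¥42,943.50 + ¥402,722.05 = ¥445,665.55.
Line 2 (6752.02, Farador, 3,858 units, ¥780,396.24):
Base rate for 6752.02 is 8% + ¥1.03/unit.
Additional duty on 6752.02 from Farador: +42.2%. Applied ad valorem rate: 8% + 42.2% = 50.2%.
Duty = ¥780,396.24 × 50.2% + 3,858 × ¥1.03 = ¥395,732.65.
Line 3 (1153.28, Farador, 2,166 units, ¥30,518.94):
Base rate for 1153.28 is 0.5%.
Duty = ¥30,518.94 × 0.5% = ¥152.59.
Total = ¥445,665.55 + ¥395,732.65 + ¥152.59 = ¥841,550.79.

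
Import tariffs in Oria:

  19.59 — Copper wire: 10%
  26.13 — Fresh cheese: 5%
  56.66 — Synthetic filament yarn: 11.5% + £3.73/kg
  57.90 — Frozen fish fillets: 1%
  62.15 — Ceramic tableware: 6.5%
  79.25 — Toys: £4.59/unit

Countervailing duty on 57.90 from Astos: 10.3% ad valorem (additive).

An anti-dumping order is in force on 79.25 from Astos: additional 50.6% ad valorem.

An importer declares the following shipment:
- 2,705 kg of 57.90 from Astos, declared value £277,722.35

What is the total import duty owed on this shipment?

£31,382.63

Line 1 (57.90, Astos, 2,705 kg, £277,722.35):
Base rate for 57.90 is 1%.
Additional duty on 57.90 from Astos: +10.3%. Applied ad valorem rate: 1% + 10.3% = 11.3%.
Duty = £277,722.35 × 11.3% = £31,382.63.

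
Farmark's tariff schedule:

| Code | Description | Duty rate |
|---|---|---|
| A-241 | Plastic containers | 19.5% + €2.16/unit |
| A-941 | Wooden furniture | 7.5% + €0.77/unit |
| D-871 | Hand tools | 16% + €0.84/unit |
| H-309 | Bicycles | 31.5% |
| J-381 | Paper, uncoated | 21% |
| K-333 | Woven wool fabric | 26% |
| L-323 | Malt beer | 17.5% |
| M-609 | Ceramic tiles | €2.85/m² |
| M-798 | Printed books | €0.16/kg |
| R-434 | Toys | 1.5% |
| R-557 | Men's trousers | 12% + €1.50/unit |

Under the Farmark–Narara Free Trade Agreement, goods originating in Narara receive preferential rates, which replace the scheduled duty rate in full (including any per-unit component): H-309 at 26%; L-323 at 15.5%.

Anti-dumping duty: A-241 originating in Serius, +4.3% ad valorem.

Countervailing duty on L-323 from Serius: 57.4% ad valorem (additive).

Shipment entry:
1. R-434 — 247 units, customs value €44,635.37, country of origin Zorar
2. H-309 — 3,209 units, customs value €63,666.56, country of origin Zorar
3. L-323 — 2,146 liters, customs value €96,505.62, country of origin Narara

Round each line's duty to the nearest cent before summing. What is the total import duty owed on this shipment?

€35,682.87

Line 1 (R-434, Zorar, 247 units, €44,635.37):
Base rate for R-434 is 1.5%.
Duty = €44,635.37 × 1.5% = €669.53.
Line 2 (H-309, Zorar, 3,209 units, €63,666.56):
Base rate for H-309 is 31.5%.
H-309 has an FTA preferential rate, but origin Zorar is not Narara; base rate stands.
Duty = €63,666.56 × 31.5% = €20,054.97.
Line 3 (L-323, Narara, 2,146 liters, €96,505.62):
Base rate for L-323 is 17.5%.
Origin Narara qualifies under the Farmark–Narara agreement and L-323 is covered: preferential rate 15.5% applies instead.
The additional-duty order on L-323 targets Serius, not Narara; it does not apply.
Duty = €96,505.62 × 15.5% = €14,958.37.
Total = €669.53 + €20,054.97 + €14,958.37 = €35,682.87.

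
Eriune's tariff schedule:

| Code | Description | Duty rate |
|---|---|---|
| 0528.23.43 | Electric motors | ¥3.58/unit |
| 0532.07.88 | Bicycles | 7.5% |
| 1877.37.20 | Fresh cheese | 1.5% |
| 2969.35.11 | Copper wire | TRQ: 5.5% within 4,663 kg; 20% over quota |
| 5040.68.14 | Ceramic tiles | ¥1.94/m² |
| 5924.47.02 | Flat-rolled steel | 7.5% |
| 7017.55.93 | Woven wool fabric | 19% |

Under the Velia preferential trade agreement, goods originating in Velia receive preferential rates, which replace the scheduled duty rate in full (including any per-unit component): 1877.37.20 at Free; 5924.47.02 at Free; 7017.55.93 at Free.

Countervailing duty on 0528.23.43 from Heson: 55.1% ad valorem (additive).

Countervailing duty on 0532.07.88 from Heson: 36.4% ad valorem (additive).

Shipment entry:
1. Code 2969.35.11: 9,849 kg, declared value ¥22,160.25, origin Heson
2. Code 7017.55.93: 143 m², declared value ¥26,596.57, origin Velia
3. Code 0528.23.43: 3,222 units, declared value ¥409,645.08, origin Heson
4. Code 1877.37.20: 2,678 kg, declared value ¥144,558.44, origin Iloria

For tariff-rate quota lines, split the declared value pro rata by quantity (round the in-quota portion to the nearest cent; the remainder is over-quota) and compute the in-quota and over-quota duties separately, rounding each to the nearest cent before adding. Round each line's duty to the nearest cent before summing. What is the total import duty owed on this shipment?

¥242,328.33

Line 1 (2969.35.11, Heson, 9,849 kg, ¥22,160.25):
Code 2969.35.11 is under a tariff-rate quota (threshold 4,663 kg). In-quota: 4,663 kg at 5.5%; over-quota: 5,186 kg at 20%.
Pro-rata value split: in-quota = ¥22,160.25 × 4,663/9,849 = ¥10,491.75; over-quota = ¥22,160.25 − ¥10,491.75 = ¥11,668.50.
In-quota duty = ¥10,491.75 × 5.5% = ¥577.05. Over-quota duty = ¥11,668.50 × 20% = ¥2,333.70.
Line duty = ¥577.05 + ¥2,333.70 = ¥2,910.75.
Line 2 (7017.55.93, Velia, 143 m², ¥26,596.57):
Base rate for 7017.55.93 is 19%.
Origin Velia qualifies under the Eriune–Velia agreement and 7017.55.93 is covered: preferential rate Free applies instead.
Duty = ¥26,596.57 × 0% = ¥0.00.
Line 3 (0528.23.43, Heson, 3,222 units, ¥409,645.08):
Base rate for 0528.23.43 is ¥3.58/unit.
Additional duty on 0528.23.43 from Heson: +55.1% ad valorem. Applied ad valorem rate = 55.1%.
Duty = ¥409,645.08 × 55.1% + 3,222 × ¥3.58 = ¥237,249.20.
Line 4 (1877.37.20, Iloria, 2,678 kg, ¥144,558.44):
Base rate for 1877.37.20 is 1.5%.
1877.37.20 has an FTA preferential rate, but origin Iloria is not Velia; base rate stands.
Duty = ¥144,558.44 × 1.5% = ¥2,168.38.
Total = ¥2,910.75 + ¥0.00 + ¥237,249.20 + ¥2,168.38 = ¥242,328.33.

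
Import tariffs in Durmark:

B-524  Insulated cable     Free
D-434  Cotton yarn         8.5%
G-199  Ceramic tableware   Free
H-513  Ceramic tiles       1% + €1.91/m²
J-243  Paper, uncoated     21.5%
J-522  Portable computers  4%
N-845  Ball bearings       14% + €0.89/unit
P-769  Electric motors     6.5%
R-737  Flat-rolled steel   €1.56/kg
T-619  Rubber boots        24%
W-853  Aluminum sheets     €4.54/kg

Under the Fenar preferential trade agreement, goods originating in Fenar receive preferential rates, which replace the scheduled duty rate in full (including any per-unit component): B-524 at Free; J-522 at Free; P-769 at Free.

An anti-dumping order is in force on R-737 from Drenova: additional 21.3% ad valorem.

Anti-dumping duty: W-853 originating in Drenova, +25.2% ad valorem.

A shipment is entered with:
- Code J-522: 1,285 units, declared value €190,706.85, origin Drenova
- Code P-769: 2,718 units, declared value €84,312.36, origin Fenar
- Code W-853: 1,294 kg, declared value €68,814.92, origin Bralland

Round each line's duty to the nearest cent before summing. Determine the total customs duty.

Line 1 (J-522, Drenova, 1,285 units, €190,706.85):
Base rate for J-522 is 4%.
J-522 has an FTA preferential rate, but origin Drenova is not Fenar; base rate stands.
Duty = €190,706.85 × 4% = €7,628.27.
Line 2 (P-769, Fenar, 2,718 units, €84,312.36):
Base rate for P-769 is 6.5%.
Origin Fenar qualifies under the Durmark–Fenar agreement and P-769 is covered: preferential rate Free applies instead.
Duty = €84,312.36 × 0% = €0.00.
Line 3 (W-853, Bralland, 1,294 kg, €68,814.92):
Base rate for W-853 is €4.54/kg.
The additional-duty order on W-853 targets Drenova, not Bralland; it does not apply.
Duty = 1,294 × €4.54 = €5,874.76.
Total = €7,628.27 + €0.00 + €5,874.76 = €13,503.03.

€13,503.03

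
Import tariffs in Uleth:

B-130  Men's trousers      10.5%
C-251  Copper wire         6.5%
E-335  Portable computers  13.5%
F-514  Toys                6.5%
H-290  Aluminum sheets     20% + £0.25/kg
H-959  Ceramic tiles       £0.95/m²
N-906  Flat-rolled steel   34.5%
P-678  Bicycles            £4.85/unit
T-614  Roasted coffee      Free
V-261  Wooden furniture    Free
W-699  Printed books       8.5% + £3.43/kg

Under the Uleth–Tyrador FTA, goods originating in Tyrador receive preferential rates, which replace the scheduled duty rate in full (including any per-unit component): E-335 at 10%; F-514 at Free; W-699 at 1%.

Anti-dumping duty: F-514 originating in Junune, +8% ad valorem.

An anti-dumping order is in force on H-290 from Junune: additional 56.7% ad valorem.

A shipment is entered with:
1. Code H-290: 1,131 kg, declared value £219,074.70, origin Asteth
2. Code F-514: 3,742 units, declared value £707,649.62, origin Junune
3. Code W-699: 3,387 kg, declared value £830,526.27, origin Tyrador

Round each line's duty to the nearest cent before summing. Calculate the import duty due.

£155,012.14

Line 1 (H-290, Asteth, 1,131 kg, £219,074.70):
Base rate for H-290 is 20% + £0.25/kg.
The additional-duty order on H-290 targets Junune, not Asteth; it does not apply.
Duty = £219,074.70 × 20% + 1,131 × £0.25 = £44,097.69.
Line 2 (F-514, Junune, 3,742 units, £707,649.62):
Base rate for F-514 is 6.5%.
F-514 has an FTA preferential rate, but origin Junune is not Tyrador; base rate stands.
Additional duty on F-514 from Junune: +8%. Applied ad valorem rate: 6.5% + 8% = 14.5%.
Duty = £707,649.62 × 14.5% = £102,609.19.
Line 3 (W-699, Tyrador, 3,387 kg, £830,526.27):
Base rate for W-699 is 8.5% + £3.43/kg.
Origin Tyrador qualifies under the Uleth–Tyrador agreement and W-699 is covered: preferential rate 1% applies instead.
Duty = £830,526.27 × 1% = £8,305.26.
Total = £44,097.69 + £102,609.19 + £8,305.26 = £155,012.14.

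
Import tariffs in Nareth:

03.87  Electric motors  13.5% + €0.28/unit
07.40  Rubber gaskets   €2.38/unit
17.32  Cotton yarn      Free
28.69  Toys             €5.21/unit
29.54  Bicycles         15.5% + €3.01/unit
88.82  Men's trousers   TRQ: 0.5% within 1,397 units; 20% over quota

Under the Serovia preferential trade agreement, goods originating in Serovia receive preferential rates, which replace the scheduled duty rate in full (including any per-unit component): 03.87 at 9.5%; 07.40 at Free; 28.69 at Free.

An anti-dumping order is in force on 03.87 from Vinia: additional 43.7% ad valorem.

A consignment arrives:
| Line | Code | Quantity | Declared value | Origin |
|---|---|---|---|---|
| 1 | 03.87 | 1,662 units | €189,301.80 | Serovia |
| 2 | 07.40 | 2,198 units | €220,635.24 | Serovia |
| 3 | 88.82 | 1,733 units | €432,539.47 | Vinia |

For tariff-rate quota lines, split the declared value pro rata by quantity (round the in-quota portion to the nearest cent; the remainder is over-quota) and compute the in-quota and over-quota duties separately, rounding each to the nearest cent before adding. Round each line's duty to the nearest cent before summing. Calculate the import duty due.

€36,499.51

Line 1 (03.87, Serovia, 1,662 units, €189,301.80):
Base rate for 03.87 is 13.5% + €0.28/unit.
Origin Serovia qualifies under the Nareth–Serovia agreement and 03.87 is covered: preferential rate 9.5% applies instead.
The additional-duty order on 03.87 targets Vinia, not Serovia; it does not apply.
Duty = €189,301.80 × 9.5% = €17,983.67.
Line 2 (07.40, Serovia, 2,198 units, €220,635.24):
Base rate for 07.40 is €2.38/unit.
Origin Serovia qualifies under the Nareth–Serovia agreement and 07.40 is covered: preferential rate Free applies instead.
Duty = €220,635.24 × 0% = €0.00.
Line 3 (88.82, Vinia, 1,733 units, €432,539.47):
Code 88.82 is under a tariff-rate quota (threshold 1,397 units). In-quota: 1,397 units at 0.5%; over-quota: 336 units at 20%.
Pro-rata value split: in-quota = €432,539.47 × 1,397/1,733 = €348,677.23; over-quota = €432,539.47 − €348,677.23 = €83,862.24.
In-quota duty = €348,677.23 × 0.5% = €1,743.39. Over-quota duty = €83,862.24 × 20% = €16,772.45.
Line duty = €1,743.39 + €16,772.45 = €18,515.84.
Total = €17,983.67 + €0.00 + €18,515.84 = €36,499.51.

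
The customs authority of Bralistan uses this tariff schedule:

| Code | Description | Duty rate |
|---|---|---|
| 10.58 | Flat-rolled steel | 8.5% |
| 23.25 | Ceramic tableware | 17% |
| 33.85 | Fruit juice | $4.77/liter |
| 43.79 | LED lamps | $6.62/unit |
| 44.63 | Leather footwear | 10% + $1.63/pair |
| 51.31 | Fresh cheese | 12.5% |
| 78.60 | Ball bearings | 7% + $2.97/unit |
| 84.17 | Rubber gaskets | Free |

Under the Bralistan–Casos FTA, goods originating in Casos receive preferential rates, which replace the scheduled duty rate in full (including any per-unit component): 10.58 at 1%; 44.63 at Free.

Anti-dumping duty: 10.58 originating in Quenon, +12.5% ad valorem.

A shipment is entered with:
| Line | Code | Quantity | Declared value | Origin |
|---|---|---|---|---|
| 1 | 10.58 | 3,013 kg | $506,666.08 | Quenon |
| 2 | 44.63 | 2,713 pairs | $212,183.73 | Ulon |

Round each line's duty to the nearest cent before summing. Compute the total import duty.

Line 1 (10.58, Quenon, 3,013 kg, $506,666.08):
Base rate for 10.58 is 8.5%.
10.58 has an FTA preferential rate, but origin Quenon is not Casos; base rate stands.
Additional duty on 10.58 from Quenon: +12.5%. Applied ad valorem rate: 8.5% + 12.5% = 21%.
Duty = $506,666.08 × 21% = $106,399.88.
Line 2 (44.63, Ulon, 2,713 pairs, $212,183.73):
Base rate for 44.63 is 10% + $1.63/pair.
44.63 has an FTA preferential rate, but origin Ulon is not Casos; base rate stands.
Duty = $212,183.73 × 10% + 2,713 × $1.63 = $25,640.56.
Total = $106,399.88 + $25,640.56 = $132,040.44.

$132,040.44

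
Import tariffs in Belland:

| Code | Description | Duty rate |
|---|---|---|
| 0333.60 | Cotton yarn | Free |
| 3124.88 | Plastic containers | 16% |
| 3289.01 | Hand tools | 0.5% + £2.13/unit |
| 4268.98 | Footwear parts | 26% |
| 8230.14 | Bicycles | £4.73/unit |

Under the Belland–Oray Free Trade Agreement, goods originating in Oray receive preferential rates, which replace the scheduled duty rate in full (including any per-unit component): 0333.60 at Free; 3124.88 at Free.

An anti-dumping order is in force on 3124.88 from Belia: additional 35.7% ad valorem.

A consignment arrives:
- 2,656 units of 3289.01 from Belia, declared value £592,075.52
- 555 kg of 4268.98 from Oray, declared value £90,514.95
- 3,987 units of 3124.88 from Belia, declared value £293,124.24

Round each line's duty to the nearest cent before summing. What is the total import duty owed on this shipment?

£183,696.78

Line 1 (3289.01, Belia, 2,656 units, £592,075.52):
Base rate for 3289.01 is 0.5% + £2.13/unit.
Duty = £592,075.52 × 0.5% + 2,656 × £2.13 = £8,617.66.
Line 2 (4268.98, Oray, 555 kg, £90,514.95):
Base rate for 4268.98 is 26%.
Origin Oray is the FTA partner but 4268.98 is not on the preference list; base rate stands.
Duty = £90,514.95 × 26% = £23,533.89.
Line 3 (3124.88, Belia, 3,987 units, £293,124.24):
Base rate for 3124.88 is 16%.
3124.88 has an FTA preferential rate, but origin Belia is not Oray; base rate stands.
Additional duty on 3124.88 from Belia: +35.7%. Applied ad valorem rate: 16% + 35.7% = 51.7%.
Duty = £293,124.24 × 51.7% = £151,545.23.
Total = £8,617.66 + £23,533.89 + £151,545.23 = £183,696.78.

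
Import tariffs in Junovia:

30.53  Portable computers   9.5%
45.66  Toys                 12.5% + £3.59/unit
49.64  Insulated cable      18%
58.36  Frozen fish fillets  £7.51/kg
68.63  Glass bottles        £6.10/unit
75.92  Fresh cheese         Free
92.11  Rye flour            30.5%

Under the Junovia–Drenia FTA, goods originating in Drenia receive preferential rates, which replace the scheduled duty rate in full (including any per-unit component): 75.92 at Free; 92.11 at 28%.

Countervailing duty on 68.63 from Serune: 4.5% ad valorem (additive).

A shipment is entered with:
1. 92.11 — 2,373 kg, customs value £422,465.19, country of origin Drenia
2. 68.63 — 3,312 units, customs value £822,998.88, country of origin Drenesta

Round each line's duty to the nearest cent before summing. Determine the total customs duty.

£138,493.45

Line 1 (92.11, Drenia, 2,373 kg, £422,465.19):
Base rate for 92.11 is 30.5%.
Origin Drenia qualifies under the Junovia–Drenia agreement and 92.11 is covered: preferential rate 28% applies instead.
Duty = £422,465.19 × 28% = £118,290.25.
Line 2 (68.63, Drenesta, 3,312 units, £822,998.88):
Base rate for 68.63 is £6.10/unit.
The additional-duty order on 68.63 targets Serune, not Drenesta; it does not apply.
Duty = 3,312 × £6.10 = £20,203.20.
Total = £118,290.25 + £20,203.20 = £138,493.45.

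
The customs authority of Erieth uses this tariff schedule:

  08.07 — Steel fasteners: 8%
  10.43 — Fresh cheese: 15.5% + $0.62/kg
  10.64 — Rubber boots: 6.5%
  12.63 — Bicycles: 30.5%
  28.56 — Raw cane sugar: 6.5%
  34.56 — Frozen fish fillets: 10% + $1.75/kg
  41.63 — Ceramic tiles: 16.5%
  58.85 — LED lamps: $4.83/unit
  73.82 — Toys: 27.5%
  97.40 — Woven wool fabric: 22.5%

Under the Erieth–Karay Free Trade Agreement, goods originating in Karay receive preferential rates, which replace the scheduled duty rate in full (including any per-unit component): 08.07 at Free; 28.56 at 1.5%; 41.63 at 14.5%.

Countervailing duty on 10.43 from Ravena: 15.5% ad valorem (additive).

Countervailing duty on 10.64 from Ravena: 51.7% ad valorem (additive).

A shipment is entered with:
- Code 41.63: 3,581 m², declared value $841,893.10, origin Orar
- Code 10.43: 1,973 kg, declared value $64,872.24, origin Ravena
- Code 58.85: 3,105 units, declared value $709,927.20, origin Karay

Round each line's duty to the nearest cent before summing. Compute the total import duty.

Line 1 (41.63, Orar, 3,581 m², $841,893.10):
Base rate for 41.63 is 16.5%.
41.63 has an FTA preferential rate, but origin Orar is not Karay; base rate stands.
Duty = $841,893.10 × 16.5% = $138,912.36.
Line 2 (10.43, Ravena, 1,973 kg, $64,872.24):
Base rate for 10.43 is 15.5% + $0.62/kg.
Additional duty on 10.43 from Ravena: +15.5%. Applied ad valorem rate: 15.5% + 15.5% = 31%.
Duty = $64,872.24 × 31% + 1,973 × $0.62 = $21,333.65.
Line 3 (58.85, Karay, 3,105 units, $709,927.20):
Base rate for 58.85 is $4.83/unit.
Origin Karay is the FTA partner but 58.85 is not on the preference list; base rate stands.
Duty = 3,105 × $4.83 = $14,997.15.
Total = $138,912.36 + $21,333.65 + $14,997.15 = $175,243.16.

$175,243.16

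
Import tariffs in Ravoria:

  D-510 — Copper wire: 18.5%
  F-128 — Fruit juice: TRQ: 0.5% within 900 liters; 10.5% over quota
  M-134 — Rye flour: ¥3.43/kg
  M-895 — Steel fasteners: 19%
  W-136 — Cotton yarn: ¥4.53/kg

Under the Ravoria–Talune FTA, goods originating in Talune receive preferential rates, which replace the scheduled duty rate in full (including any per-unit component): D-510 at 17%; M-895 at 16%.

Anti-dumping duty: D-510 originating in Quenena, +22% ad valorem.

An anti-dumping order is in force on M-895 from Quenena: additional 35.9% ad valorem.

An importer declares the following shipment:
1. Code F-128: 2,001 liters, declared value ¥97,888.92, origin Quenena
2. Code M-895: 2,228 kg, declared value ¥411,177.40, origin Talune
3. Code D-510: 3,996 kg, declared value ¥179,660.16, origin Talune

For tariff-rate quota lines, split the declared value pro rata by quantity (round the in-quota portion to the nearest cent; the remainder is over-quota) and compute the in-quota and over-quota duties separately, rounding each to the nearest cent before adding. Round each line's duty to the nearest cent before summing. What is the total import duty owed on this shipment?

¥102,206.15

Line 1 (F-128, Quenena, 2,001 liters, ¥97,888.92):
Code F-128 is under a tariff-rate quota (threshold 900 liters). In-quota: 900 liters at 0.5%; over-quota: 1,101 liters at 10.5%.
Pro-rata value split: in-quota = ¥97,888.92 × 900/2,001 = ¥44,028.00; over-quota = ¥97,888.92 − ¥44,028.00 = ¥53,860.92.
In-quota duty = ¥44,028.00 × 0.5% = ¥220.14. Over-quota duty = ¥53,860.92 × 10.5% = ¥5,655.40.
Line duty = ¥220.14 + ¥5,655.40 = ¥5,875.54.
Line 2 (M-895, Talune, 2,228 kg, ¥411,177.40):
Base rate for M-895 is 19%.
Origin Talune qualifies under the Ravoria–Talune agreement and M-895 is covered: preferential rate 16% applies instead.
The additional-duty order on M-895 targets Quenena, not Talune; it does not apply.
Duty = ¥411,177.40 × 16% = ¥65,788.38.
Line 3 (D-510, Talune, 3,996 kg, ¥179,660.16):
Base rate for D-510 is 18.5%.
Origin Talune qualifies under the Ravoria–Talune agreement and D-510 is covered: preferential rate 17% applies instead.
The additional-duty order on D-510 targets Quenena, not Talune; it does not apply.
Duty = ¥179,660.16 × 17% = ¥30,542.23.
Total = ¥5,875.54 + ¥65,788.38 + ¥30,542.23 = ¥102,206.15.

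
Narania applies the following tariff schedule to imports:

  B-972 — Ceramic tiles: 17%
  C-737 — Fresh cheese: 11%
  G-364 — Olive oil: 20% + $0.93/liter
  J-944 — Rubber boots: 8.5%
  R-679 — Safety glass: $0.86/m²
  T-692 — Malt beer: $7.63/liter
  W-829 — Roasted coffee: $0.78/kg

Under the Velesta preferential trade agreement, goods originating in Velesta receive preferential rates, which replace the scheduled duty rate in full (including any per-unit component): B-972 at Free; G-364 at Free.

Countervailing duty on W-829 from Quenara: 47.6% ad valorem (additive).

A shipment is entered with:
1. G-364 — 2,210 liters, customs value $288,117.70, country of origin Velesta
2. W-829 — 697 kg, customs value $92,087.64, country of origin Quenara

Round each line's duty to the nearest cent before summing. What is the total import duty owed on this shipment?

Line 1 (G-364, Velesta, 2,210 liters, $288,117.70):
Base rate for G-364 is 20% + $0.93/liter.
Origin Velesta qualifies under the Narania–Velesta agreement and G-364 is covered: preferential rate Free applies instead.
Duty = $288,117.70 × 0% = $0.00.
Line 2 (W-829, Quenara, 697 kg, $92,087.64):
Base rate for W-829 is $0.78/kg.
Additional duty on W-829 from Quenara: +47.6% ad valorem. Applied ad valorem rate = 47.6%.
Duty = $92,087.64 × 47.6% + 697 × $0.78 = $44,377.38.
Total = $0.00 + $44,377.38 = $44,377.38.

$44,377.38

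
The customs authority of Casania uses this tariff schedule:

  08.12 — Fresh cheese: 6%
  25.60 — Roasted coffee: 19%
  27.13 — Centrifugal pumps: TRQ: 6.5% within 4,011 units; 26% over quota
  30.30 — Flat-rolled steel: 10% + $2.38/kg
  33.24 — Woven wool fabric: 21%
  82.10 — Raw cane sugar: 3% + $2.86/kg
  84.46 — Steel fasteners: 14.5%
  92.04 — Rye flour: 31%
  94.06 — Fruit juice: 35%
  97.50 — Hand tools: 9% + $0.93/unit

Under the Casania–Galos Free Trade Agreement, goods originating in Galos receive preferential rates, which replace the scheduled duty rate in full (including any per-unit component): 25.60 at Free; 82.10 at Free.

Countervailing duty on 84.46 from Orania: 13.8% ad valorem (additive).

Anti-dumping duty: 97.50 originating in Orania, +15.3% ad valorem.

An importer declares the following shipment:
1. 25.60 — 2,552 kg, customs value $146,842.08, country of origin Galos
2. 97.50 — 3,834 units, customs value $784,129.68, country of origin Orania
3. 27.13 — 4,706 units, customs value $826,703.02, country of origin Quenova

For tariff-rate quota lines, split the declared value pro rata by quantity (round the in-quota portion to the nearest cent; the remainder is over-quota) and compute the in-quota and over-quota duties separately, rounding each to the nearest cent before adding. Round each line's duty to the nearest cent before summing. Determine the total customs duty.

Line 1 (25.60, Galos, 2,552 kg, $146,842.08):
Base rate for 25.60 is 19%.
Origin Galos qualifies under the Casania–Galos agreement and 25.60 is covered: preferential rate Free applies instead.
Duty = $146,842.08 × 0% = $0.00.
Line 2 (97.50, Orania, 3,834 units, $784,129.68):
Base rate for 97.50 is 9% + $0.93/unit.
Additional duty on 97.50 from Orania: +15.3%. Applied ad valorem rate: 9% + 15.3% = 24.3%.
Duty = $784,129.68 × 24.3% + 3,834 × $0.93 = $194,109.13.
Line 3 (27.13, Quenova, 4,706 units, $826,703.02):
Code 27.13 is under a tariff-rate quota (threshold 4,011 units). In-quota: 4,011 units at 6.5%; over-quota: 695 units at 26%.
Pro-rata value split: in-quota = $826,703.02 × 4,011/4,706 = $704,612.37; over-quota = $826,703.02 − $704,612.37 = $122,090.65.
In-quota duty = $704,612.37 × 6.5% = $45,799.80. Over-quota duty = $122,090.65 × 26% = $31,743.57.
Line duty = $45,799.80 + $31,743.57 = $77,543.37.
Total = $0.00 + $194,109.13 + $77,543.37 = $271,652.50.

$271,652.50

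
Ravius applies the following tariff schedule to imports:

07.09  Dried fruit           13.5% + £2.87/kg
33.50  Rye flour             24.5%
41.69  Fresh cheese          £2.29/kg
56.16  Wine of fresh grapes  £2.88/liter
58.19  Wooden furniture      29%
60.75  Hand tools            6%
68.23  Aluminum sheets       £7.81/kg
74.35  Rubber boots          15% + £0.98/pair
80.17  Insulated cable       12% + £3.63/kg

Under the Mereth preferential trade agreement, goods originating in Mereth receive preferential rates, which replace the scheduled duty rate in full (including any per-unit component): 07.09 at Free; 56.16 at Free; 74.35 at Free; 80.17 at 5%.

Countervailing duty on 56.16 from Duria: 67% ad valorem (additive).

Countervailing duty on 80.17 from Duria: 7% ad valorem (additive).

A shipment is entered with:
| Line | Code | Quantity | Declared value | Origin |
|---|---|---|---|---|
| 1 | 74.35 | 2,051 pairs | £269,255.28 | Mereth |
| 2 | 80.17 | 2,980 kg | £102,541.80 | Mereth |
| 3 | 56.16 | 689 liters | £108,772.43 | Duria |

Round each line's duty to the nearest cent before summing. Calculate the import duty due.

£79,988.94

Line 1 (74.35, Mereth, 2,051 pairs, £269,255.28):
Base rate for 74.35 is 15% + £0.98/pair.
Origin Mereth qualifies under the Ravius–Mereth agreement and 74.35 is covered: preferential rate Free applies instead.
Duty = £269,255.28 × 0% = £0.00.
Line 2 (80.17, Mereth, 2,980 kg, £102,541.80):
Base rate for 80.17 is 12% + £3.63/kg.
Origin Mereth qualifies under the Ravius–Mereth agreement and 80.17 is covered: preferential rate 5% applies instead.
The additional-duty order on 80.17 targets Duria, not Mereth; it does not apply.
Duty = £102,541.80 × 5% = £5,127.09.
Line 3 (56.16, Duria, 689 liters, £108,772.43):
Base rate for 56.16 is £2.88/liter.
56.16 has an FTA preferential rate, but origin Duria is not Mereth; base rate stands.
Additional duty on 56.16 from Duria: +67% ad valorem. Applied ad valorem rate = 67%.
Duty = £108,772.43 × 67% + 689 × £2.88 = £74,861.85.
Total = £0.00 + £5,127.09 + £74,861.85 = £79,988.94.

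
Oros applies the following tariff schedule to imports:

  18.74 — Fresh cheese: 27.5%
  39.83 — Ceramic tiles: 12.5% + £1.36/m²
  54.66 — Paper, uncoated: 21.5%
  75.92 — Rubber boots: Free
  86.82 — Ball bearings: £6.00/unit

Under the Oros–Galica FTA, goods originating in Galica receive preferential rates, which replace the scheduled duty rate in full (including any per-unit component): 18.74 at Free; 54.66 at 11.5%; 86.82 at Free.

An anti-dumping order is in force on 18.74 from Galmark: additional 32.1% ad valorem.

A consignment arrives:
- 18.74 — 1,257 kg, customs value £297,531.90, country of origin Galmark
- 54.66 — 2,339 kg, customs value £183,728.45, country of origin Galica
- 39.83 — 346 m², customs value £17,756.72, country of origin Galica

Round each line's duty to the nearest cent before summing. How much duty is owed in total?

Line 1 (18.74, Galmark, 1,257 kg, £297,531.90):
Base rate for 18.74 is 27.5%.
18.74 has an FTA preferential rate, but origin Galmark is not Galica; base rate stands.
Additional duty on 18.74 from Galmark: +32.1%. Applied ad valorem rate: 27.5% + 32.1% = 59.6%.
Duty = £297,531.90 × 59.6% = £177,329.01.
Line 2 (54.66, Galica, 2,339 kg, £183,728.45):
Base rate for 54.66 is 21.5%.
Origin Galica qualifies under the Oros–Galica agreement and 54.66 is covered: preferential rate 11.5% applies instead.
Duty = £183,728.45 × 11.5% = £21,128.77.
Line 3 (39.83, Galica, 346 m², £17,756.72):
Base rate for 39.83 is 12.5% + £1.36/m².
Origin Galica is the FTA partner but 39.83 is not on the preference list; base rate stands.
Duty = £17,756.72 × 12.5% + 346 × £1.36 = £2,690.15.
Total = £177,329.01 + £21,128.77 + £2,690.15 = £201,147.93.

£201,147.93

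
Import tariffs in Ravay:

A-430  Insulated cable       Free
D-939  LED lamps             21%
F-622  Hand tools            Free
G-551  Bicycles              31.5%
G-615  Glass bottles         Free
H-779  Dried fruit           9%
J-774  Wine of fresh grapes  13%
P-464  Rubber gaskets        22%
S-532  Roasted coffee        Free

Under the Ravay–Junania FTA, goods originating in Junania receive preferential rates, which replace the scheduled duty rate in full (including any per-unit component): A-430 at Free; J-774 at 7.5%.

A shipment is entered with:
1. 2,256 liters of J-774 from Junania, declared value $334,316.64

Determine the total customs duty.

Line 1 (J-774, Junania, 2,256 liters, $334,316.64):
Base rate for J-774 is 13%.
Origin Junania qualifies under the Ravay–Junania agreement and J-774 is covered: preferential rate 7.5% applies instead.
Duty = $334,316.64 × 7.5% = $25,073.75.

$25,073.75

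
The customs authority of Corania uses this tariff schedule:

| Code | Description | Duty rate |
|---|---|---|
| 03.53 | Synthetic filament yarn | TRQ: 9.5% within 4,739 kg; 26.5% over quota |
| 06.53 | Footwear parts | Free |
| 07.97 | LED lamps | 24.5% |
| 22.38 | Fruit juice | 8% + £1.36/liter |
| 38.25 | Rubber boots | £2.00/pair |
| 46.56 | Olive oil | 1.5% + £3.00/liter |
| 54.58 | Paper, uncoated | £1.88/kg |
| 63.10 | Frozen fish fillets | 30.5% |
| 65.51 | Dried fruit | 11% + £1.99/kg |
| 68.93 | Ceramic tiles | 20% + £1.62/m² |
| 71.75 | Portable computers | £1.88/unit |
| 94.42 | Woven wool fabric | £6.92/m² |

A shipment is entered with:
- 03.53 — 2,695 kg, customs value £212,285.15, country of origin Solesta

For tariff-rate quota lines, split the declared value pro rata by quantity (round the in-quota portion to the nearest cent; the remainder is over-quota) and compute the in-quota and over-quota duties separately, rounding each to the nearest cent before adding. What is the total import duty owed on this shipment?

Line 1 (03.53, Solesta, 2,695 kg, £212,285.15):
Code 03.53 is under a tariff-rate quota (threshold 4,739 kg). Quantity 2,695 kg is within the quota, so the in-quota rate 9.5% applies to the full value.
Duty = £212,285.15 × 9.5% = £20,167.09.

£20,167.09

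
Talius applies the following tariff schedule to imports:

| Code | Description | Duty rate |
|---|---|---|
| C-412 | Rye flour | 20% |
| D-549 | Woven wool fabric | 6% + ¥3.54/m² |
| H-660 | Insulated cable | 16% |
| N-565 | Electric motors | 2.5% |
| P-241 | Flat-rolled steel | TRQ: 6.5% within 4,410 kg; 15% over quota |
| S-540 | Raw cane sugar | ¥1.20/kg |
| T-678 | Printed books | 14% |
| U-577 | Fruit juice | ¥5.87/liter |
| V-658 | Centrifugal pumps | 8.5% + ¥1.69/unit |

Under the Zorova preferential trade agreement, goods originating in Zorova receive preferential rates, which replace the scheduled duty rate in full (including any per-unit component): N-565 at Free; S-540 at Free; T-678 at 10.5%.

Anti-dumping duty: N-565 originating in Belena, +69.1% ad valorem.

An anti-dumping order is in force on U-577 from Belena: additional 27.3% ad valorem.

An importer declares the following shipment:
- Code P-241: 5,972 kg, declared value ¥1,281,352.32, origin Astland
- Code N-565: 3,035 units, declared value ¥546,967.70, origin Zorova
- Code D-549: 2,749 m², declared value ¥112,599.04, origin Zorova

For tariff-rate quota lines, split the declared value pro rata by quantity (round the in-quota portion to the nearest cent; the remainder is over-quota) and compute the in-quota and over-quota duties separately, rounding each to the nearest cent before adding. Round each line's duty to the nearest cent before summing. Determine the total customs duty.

¥128,262.43

Line 1 (P-241, Astland, 5,972 kg, ¥1,281,352.32):
Code P-241 is under a tariff-rate quota (threshold 4,410 kg). In-quota: 4,410 kg at 6.5%; over-quota: 1,562 kg at 15%.
Pro-rata value split: in-quota = ¥1,281,352.32 × 4,410/5,972 = ¥946,209.60; over-quota = ¥1,281,352.32 − ¥946,209.60 = ¥335,142.72.
In-quota duty = ¥946,209.60 × 6.5% = ¥61,503.62. Over-quota duty = ¥335,142.72 × 15% = ¥50,271.41.
Line duty = ¥61,503.62 + ¥50,271.41 = ¥111,775.03.
Line 2 (N-565, Zorova, 3,035 units, ¥546,967.70):
Base rate for N-565 is 2.5%.
Origin Zorova qualifies under the Talius–Zorova agreement and N-565 is covered: preferential rate Free applies instead.
The additional-duty order on N-565 targets Belena, not Zorova; it does not apply.
Duty = ¥546,967.70 × 0% = ¥0.00.
Line 3 (D-549, Zorova, 2,749 m², ¥112,599.04):
Base rate for D-549 is 6% + ¥3.54/m².
Origin Zorova is the FTA partner but D-549 is not on the preference list; base rate stands.
Duty = ¥112,599.04 × 6% + 2,749 × ¥3.54 = ¥16,487.40.
Total = ¥111,775.03 + ¥0.00 + ¥16,487.40 = ¥128,262.43.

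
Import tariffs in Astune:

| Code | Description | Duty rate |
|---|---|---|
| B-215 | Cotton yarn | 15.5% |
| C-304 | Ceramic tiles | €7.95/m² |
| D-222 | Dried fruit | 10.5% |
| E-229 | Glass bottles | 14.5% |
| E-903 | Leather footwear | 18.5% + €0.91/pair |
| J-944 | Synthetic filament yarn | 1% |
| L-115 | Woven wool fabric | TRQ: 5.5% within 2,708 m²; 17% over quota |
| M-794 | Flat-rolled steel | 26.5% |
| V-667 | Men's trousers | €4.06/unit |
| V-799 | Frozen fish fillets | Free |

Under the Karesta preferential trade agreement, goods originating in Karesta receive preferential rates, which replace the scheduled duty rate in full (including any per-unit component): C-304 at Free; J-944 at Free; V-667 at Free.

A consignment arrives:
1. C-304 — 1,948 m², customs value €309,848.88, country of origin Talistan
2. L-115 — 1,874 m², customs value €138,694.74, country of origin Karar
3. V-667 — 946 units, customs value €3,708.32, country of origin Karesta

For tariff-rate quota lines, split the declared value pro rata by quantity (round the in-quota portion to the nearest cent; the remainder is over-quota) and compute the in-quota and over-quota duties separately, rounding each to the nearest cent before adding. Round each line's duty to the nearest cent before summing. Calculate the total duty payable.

€23,114.81

Line 1 (C-304, Talistan, 1,948 m², €309,848.88):
Base rate for C-304 is €7.95/m².
C-304 has an FTA preferential rate, but origin Talistan is not Karesta; base rate stands.
Duty = 1,948 × €7.95 = €15,486.60.
Line 2 (L-115, Karar, 1,874 m², €138,694.74):
Code L-115 is under a tariff-rate quota (threshold 2,708 m²). Quantity 1,874 m² is within the quota, so the in-quota rate 5.5% applies to the full value.
Duty = €138,694.74 × 5.5% = €7,628.21.
Line 3 (V-667, Karesta, 946 units, €3,708.32):
Base rate for V-667 is €4.06/unit.
Origin Karesta qualifies under the Astune–Karesta agreement and V-667 is covered: preferential rate Free applies instead.
Duty = €3,708.32 × 0% = €0.00.
Total = €15,486.60 + €7,628.21 + €0.00 = €23,114.81.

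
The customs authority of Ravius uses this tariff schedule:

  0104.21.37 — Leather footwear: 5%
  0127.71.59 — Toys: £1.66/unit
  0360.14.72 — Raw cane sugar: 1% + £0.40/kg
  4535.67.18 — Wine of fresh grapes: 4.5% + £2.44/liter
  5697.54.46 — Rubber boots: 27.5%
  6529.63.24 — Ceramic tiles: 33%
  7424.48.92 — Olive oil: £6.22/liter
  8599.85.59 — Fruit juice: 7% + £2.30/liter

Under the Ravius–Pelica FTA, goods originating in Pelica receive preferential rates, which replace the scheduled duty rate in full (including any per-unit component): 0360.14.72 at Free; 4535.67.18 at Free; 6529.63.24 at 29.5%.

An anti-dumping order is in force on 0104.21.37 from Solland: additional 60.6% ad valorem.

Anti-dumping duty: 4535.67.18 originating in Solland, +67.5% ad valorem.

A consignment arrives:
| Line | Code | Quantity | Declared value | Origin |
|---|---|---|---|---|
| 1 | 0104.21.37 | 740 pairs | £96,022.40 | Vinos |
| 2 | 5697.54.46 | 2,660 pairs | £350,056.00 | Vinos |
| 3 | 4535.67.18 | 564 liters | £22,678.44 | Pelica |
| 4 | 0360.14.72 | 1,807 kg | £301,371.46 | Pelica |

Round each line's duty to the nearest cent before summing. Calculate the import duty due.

£101,066.52

Line 1 (0104.21.37, Vinos, 740 pairs, £96,022.40):
Base rate for 0104.21.37 is 5%.
The additional-duty order on 0104.21.37 targets Solland, not Vinos; it does not apply.
Duty = £96,022.40 × 5% = £4,801.12.
Line 2 (5697.54.46, Vinos, 2,660 pairs, £350,056.00):
Base rate for 5697.54.46 is 27.5%.
Duty = £350,056.00 × 27.5% = £96,265.40.
Line 3 (4535.67.18, Pelica, 564 liters, £22,678.44):
Base rate for 4535.67.18 is 4.5% + £2.44/liter.
Origin Pelica qualifies under the Ravius–Pelica agreement and 4535.67.18 is covered: preferential rate Free applies instead.
The additional-duty order on 4535.67.18 targets Solland, not Pelica; it does not apply.
Duty = £22,678.44 × 0% = £0.00.
Line 4 (0360.14.72, Pelica, 1,807 kg, £301,371.46):
Base rate for 0360.14.72 is 1% + £0.40/kg.
Origin Pelica qualifies under the Ravius–Pelica agreement and 0360.14.72 is covered: preferential rate Free applies instead.
Duty = £301,371.46 × 0% = £0.00.
Total = £4,801.12 + £96,265.40 + £0.00 + £0.00 = £101,066.52.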